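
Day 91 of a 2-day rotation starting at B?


Shift B

Shifts: A, B
Start: B (index 1)
Day 91: (1 + 91 - 1) mod 2
= 91 mod 2
= 1
Index 1 → shift B


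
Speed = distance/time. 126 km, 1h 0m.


126.0 km/h

Distance: 126 km
Time: 1 hours
Speed = 126 / 1 = 126.0 km/h


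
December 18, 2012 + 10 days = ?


Start: December 18, 2012
Add 10 days
December 18 + 10 = December 28, 2012

December 28, 2012


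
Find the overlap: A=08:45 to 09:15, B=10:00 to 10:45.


Meeting A: 525-555 (in minutes from midnight)
Meeting B: 600-645
Overlap start = max(525, 600) = 600
Overlap end = min(555, 645) = 555
Overlap = max(0, 555 - 600) = 0 min

0 minutes


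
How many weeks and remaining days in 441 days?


Weeks: 441 ÷ 7 = 63 remainder 0

63 weeks 0 days


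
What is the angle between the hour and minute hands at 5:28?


4.0°

Hour hand = 5×30 + 28×0.5 = 164.0°
Minute hand = 28×6 = 168°
Difference = |164.0 - 168| = 4.0°


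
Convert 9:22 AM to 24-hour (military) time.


09:22

Input: 9:22 AM
AM hour stays: 9


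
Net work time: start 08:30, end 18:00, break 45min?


Total time = (18×60+0) - (8×60+30)
= 1080 - 510 = 570 min
Minus break: 570 - 45 = 525 min
= 8h 45m

8h 45m (525 minutes)


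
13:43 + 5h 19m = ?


Start: 823 minutes from midnight
Add: 319 minutes
Total: 1142 minutes
Hours: 1142 ÷ 60 = 19 remainder 2

19:02


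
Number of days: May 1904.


31 days

Month: May (month 5)
May has 31 days


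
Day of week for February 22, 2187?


Zeller's congruence:
q=22, m=14, k=86, j=21
h = (22 + ⌊13×15/5⌋ + 86 + ⌊86/4⌋ + ⌊21/4⌋ - 2×21) mod 7
= (22 + 39 + 86 + 21 + 5 - 42) mod 7
= 131 mod 7 = 5
h=5 → Thursday

Thursday


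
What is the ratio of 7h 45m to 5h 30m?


Duration 1: 465 minutes
Duration 2: 330 minutes
Ratio = 465:330
GCD = 15
Simplified = 31:22
As a decimal: 31/22 ≈ 1.41

31:22 (1.41)


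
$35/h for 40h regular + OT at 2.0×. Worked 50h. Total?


Regular: 40h × $35 = $1400.00
Overtime: 50 - 40 = 10h
OT pay: 10h × $35 × 2.0 = $700.00
Total = $1400.00 + $700.00 = $2100.00

$2100.00


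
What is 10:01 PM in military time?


Input: 10:01 PM
PM: 10 + 12 = 22

22:01


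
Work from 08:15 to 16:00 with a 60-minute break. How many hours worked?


6h 45m (405 minutes)

Total time = (16×60+0) - (8×60+15)
= 960 - 495 = 465 min
Minus break: 465 - 60 = 405 min
= 6h 45m


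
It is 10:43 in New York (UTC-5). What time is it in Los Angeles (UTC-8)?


07:43

Time difference = UTC-8 - UTC-5 = -3 hours
New hour = (10 -3) mod 24
= 7 mod 24 = 7
Minutes unchanged → 07:43


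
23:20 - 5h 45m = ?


Start: 1400 minutes from midnight
Subtract: 345 minutes
Remaining: 1400 - 345 = 1055
Hours: 17, Minutes: 35

17:35


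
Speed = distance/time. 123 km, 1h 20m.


Distance: 123 km
Time: 1h 20m = 80 min = 80/60 = 4/3 hours
Speed = 123 ÷ (4/3) = 123 × 3 / 4 = 369/4 ≈ 92.3 km/h

92.3 km/h


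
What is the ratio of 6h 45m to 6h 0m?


Duration 1: 405 minutes
Duration 2: 360 minutes
Ratio = 405:360
GCD = 45
Simplified = 9:8
As a decimal: 9/8 ≈ 1.13

9:8 (1.13)


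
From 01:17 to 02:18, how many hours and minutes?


End time in minutes: 2×60 + 18 = 138
Start time in minutes: 1×60 + 17 = 77
Difference = 138 - 77 = 61 minutes
= 1 hours 1 minutes

1h 1m


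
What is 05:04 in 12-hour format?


Hour: 5
5 < 12 → AM

5:04 AM


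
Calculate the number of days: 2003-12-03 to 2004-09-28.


300 days

From December 3, 2003 to September 28, 2004
Rest of December 2003: 31 - 3 = 28
Full months: January 31, February 2004 29, March 31, April 30, May 31, June 30, July 31, August 31
Days into September 2004: 28
Total = 28 + 31 + 29 + 31 + 30 + 31 + 30 + 31 + 31 + 28 = 300 days


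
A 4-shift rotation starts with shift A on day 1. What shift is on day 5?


Shifts: A, B, C, D
Start: A (index 0)
Day 5: (0 + 5 - 1) mod 4
= 4 mod 4
= 0
Index 0 → shift A

Shift A


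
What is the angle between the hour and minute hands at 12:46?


Hour hand (12 ≡ 0 on the dial): 0×30 + 46×0.5 = 23.0°
Minute hand = 46×6 = 276°
Difference = |23.0 - 276| = 253.0°
Since > 180°: 360 - 253.0 = 107.0°

107.0°


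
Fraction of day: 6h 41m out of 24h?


0.2785 (27.85%)

Total minutes: 6×60 + 41 = 401
Day = 24×60 = 1440 minutes
Fraction = 401/1440 ≈ 0.2785
As a percentage: 401/1440 × 100 ≈ 27.85%


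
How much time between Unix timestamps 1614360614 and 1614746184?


Difference = 1614746184 - 1614360614 = 385570 seconds
In hours: 385570 / 3600 ≈ 107.1
In days: 385570 / 86400 ≈ 4.46

385570 seconds (107.1 hours / 4.46 days)


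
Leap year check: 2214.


Rules: divisible by 4 AND (not by 100 OR by 400)
2214 ÷ 4 = 553 remainder 2 → not divisible by 4
Not divisible by 4 → not a leap year

No


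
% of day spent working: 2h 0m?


Time: 120 minutes
Day: 1440 minutes
Percentage = (120/1440) × 100 ≈ 8.3%

8.3%


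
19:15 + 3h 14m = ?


22:29

Start: 1155 minutes from midnight
Add: 194 minutes
Total: 1349 minutes
Hours: 1349 ÷ 60 = 22 remainder 29


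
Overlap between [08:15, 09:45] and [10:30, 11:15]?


0 minutes

Meeting A: 495-585 (in minutes from midnight)
Meeting B: 630-675
Overlap start = max(495, 630) = 630
Overlap end = min(585, 675) = 585
Overlap = max(0, 585 - 630) = 0 min


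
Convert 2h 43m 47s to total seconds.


9827 seconds

Hours: 2 × 3600 = 7200
Minutes: 43 × 60 = 2580
Seconds: 47
Total = 7200 + 2580 + 47 = 9827


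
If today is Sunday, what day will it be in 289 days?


Start: Sunday (index 6)
(6 + 289) mod 7
= 295 mod 7
= 1
Index 1 → Tuesday

Tuesday


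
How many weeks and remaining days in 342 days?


Weeks: 342 ÷ 7 = 48 remainder 6

48 weeks 6 days


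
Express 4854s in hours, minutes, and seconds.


Hours: 4854 ÷ 3600 = 1 remainder 1254
Minutes: 1254 ÷ 60 = 20 remainder 54
Seconds: 54

1h 20m 54s


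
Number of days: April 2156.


Month: April (month 4)
April has 30 days

30 days


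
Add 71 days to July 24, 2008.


Start: July 24, 2008
Add 71 days
July 24 → August 1: 31 - 24 + 1 = 8 days (71 - 8 = 63 left)
August 1 → September 1: 31 - 1 + 1 = 31 days (63 - 31 = 32 left)
September 1 → October 1: 30 - 1 + 1 = 30 days (32 - 30 = 2 left)
October 1 + 2 = October 3, 2008

October 3, 2008


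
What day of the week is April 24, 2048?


Zeller's congruence:
q=24, m=4, k=48, j=20
h = (24 + ⌊13×5/5⌋ + 48 + ⌊48/4⌋ + ⌊20/4⌋ - 2×20) mod 7
= (24 + 13 + 48 + 12 + 5 - 40) mod 7
= 62 mod 7 = 6
h=6 → Friday

Friday


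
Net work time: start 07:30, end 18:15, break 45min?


Total time = (18×60+15) - (7×60+30)
= 1095 - 450 = 645 min
Minus break: 645 - 45 = 600 min
= 10h 0m

10h 0m (600 minutes)


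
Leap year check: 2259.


No

Rules: divisible by 4 AND (not by 100 OR by 400)
2259 ÷ 4 = 564 remainder 3 → not divisible by 4
Not divisible by 4 → not a leap year


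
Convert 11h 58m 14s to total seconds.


Hours: 11 × 3600 = 39600
Minutes: 58 × 60 = 3480
Seconds: 14
Total = 39600 + 3480 + 14 = 43094

43094 seconds


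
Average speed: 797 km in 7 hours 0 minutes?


113.9 km/h

Distance: 797 km
Time: 7 hours
Speed = 797 / 7 ≈ 113.9 km/h


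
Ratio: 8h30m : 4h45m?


34:19 (1.79)

Duration 1: 510 minutes
Duration 2: 285 minutes
Ratio = 510:285
GCD = 15
Simplified = 34:19
As a decimal: 34/19 ≈ 1.79


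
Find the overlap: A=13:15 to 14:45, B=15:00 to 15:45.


0 minutes

Meeting A: 795-885 (in minutes from midnight)
Meeting B: 900-945
Overlap start = max(795, 900) = 900
Overlap end = min(885, 945) = 885
Overlap = max(0, 885 - 900) = 0 min


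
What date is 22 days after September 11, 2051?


October 3, 2051

Start: September 11, 2051
Add 22 days
September 11 → October 1: 30 - 11 + 1 = 20 days (22 - 20 = 2 left)
October 1 + 2 = October 3, 2051


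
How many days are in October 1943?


31 days

Month: October (month 10)
October has 31 days


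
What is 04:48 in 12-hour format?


Hour: 4
4 < 12 → AM

4:48 AM


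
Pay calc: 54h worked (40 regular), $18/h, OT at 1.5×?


Regular: 40h × $18 = $720.00
Overtime: 54 - 40 = 14h
OT pay: 14h × $18 × 1.5 = $378.00
Total = $720.00 + $378.00 = $1098.00

$1098.00


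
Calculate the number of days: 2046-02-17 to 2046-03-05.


From February 17, 2046 to March 5, 2046
Rest of February 2046: 28 - 17 = 11
Days into March 2046: 5
Total = 11 + 5 = 16 days

16 days


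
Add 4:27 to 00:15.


04:42

Start: 15 minutes from midnight
Add: 267 minutes
Total: 282 minutes
Hours: 282 ÷ 60 = 4 remainder 42


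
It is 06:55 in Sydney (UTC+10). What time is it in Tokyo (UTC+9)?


05:55

Time difference = UTC+9 - UTC+10 = -1 hours
New hour = (6 -1) mod 24
= 5 mod 24 = 5
Minutes unchanged → 05:55


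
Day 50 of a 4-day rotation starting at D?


Shifts: A, B, C, D
Start: D (index 3)
Day 50: (3 + 50 - 1) mod 4
= 52 mod 4
= 0
Index 0 → shift A

Shift A


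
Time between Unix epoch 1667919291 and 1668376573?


457282 seconds (127.0 hours / 5.29 days)

Difference = 1668376573 - 1667919291 = 457282 seconds
In hours: 457282 / 3600 ≈ 127.0
In days: 457282 / 86400 ≈ 5.29


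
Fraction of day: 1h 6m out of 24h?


0.0458 (4.58%)

Total minutes: 1×60 + 6 = 66
Day = 24×60 = 1440 minutes
Fraction = 66/1440 ≈ 0.0458
As a percentage: 66/1440 × 100 ≈ 4.58%


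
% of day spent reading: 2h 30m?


10.4%

Time: 150 minutes
Day: 1440 minutes
Percentage = (150/1440) × 100 ≈ 10.4%


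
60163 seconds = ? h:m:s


Hours: 60163 ÷ 3600 = 16 remainder 2563
Minutes: 2563 ÷ 60 = 42 remainder 43
Seconds: 43

16h 42m 43s


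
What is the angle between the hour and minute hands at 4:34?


67.0°

Hour hand = 4×30 + 34×0.5 = 137.0°
Minute hand = 34×6 = 204°
Difference = |137.0 - 204| = 67.0°


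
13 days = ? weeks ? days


1 weeks 6 days

Weeks: 13 ÷ 7 = 1 remainder 6


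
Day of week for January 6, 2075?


Zeller's congruence:
q=6, m=13, k=74, j=20
h = (6 + ⌊13×14/5⌋ + 74 + ⌊74/4⌋ + ⌊20/4⌋ - 2×20) mod 7
= (6 + 36 + 74 + 18 + 5 - 40) mod 7
= 99 mod 7 = 1
h=1 → Sunday

Sunday


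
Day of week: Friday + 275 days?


Start: Friday (index 4)
(4 + 275) mod 7
= 279 mod 7
= 6
Index 6 → Sunday

Sunday


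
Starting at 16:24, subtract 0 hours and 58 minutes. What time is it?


15:26

Start: 984 minutes from midnight
Subtract: 58 minutes
Remaining: 984 - 58 = 926
Hours: 15, Minutes: 26


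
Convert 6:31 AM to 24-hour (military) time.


Input: 6:31 AM
AM hour stays: 6

06:31


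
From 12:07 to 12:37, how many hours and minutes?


0h 30m

End time in minutes: 12×60 + 37 = 757
Start time in minutes: 12×60 + 7 = 727
Difference = 757 - 727 = 30 minutes
= 0 hours 30 minutes


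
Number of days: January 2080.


31 days

Month: January (month 1)
January has 31 days


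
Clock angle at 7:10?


155.0°

Hour hand = 7×30 + 10×0.5 = 215.0°
Minute hand = 10×6 = 60°
Difference = |215.0 - 60| = 155.0°


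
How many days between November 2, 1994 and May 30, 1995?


From November 2, 1994 to May 30, 1995
Rest of November 1994: 30 - 2 = 28
Full months: December 31, January 31, February 1995 28, March 31, April 30
Days into May 1995: 30
Total = 28 + 31 + 31 + 28 + 31 + 30 + 30 = 209 days

209 days


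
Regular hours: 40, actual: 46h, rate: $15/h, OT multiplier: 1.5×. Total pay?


Regular: 40h × $15 = $600.00
Overtime: 46 - 40 = 6h
OT pay: 6h × $15 × 1.5 = $135.00
Total = $600.00 + $135.00 = $735.00

$735.00


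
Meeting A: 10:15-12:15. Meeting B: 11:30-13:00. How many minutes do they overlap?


Meeting A: 615-735 (in minutes from midnight)
Meeting B: 690-780
Overlap start = max(615, 690) = 690
Overlap end = min(735, 780) = 735
Overlap = max(0, 735 - 690) = 45 min

45 minutes


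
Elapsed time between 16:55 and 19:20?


2h 25m

End time in minutes: 19×60 + 20 = 1160
Start time in minutes: 16×60 + 55 = 1015
Difference = 1160 - 1015 = 145 minutes
= 2 hours 25 minutes


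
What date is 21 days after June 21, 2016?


Start: June 21, 2016
Add 21 days
June 21 → July 1: 30 - 21 + 1 = 10 days (21 - 10 = 11 left)
July 1 + 11 = July 12, 2016

July 12, 2016


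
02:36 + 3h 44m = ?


Start: 156 minutes from midnight
Add: 224 minutes
Total: 380 minutes
Hours: 380 ÷ 60 = 6 remainder 20

06:20


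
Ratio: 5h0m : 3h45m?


Duration 1: 300 minutes
Duration 2: 225 minutes
Ratio = 300:225
GCD = 75
Simplified = 4:3
As a decimal: 4/3 ≈ 1.33

4:3 (1.33)


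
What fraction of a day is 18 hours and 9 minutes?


Total minutes: 18×60 + 9 = 1089
Day = 24×60 = 1440 minutes
Fraction = 1089/1440 ≈ 0.7563
As a percentage: 1089/1440 × 100 ≈ 75.63%

0.7563 (75.63%)


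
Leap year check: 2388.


Rules: divisible by 4 AND (not by 100 OR by 400)
2388 ÷ 4 = 597 exactly → divisible by 4
2388 ÷ 100 = 23 remainder 88 → not divisible by 100
Divisible by 4 but not by 100 → leap year

Yes


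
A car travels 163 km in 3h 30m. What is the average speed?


Distance: 163 km
Time: 3h 30m = 210 min = 210/60 = 7/2 hours
Speed = 163 ÷ (7/2) = 163 × 2 / 7 = 326/7 ≈ 46.6 km/h

46.6 km/h


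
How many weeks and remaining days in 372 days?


53 weeks 1 days

Weeks: 372 ÷ 7 = 53 remainder 1


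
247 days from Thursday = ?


Saturday

Start: Thursday (index 3)
(3 + 247) mod 7
= 250 mod 7
= 5
Index 5 → Saturday


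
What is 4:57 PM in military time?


16:57

Input: 4:57 PM
PM: 4 + 12 = 16


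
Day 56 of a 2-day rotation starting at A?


Shift B

Shifts: A, B
Start: A (index 0)
Day 56: (0 + 56 - 1) mod 2
= 55 mod 2
= 1
Index 1 → shift B


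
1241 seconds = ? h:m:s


Hours: 1241 ÷ 3600 = 0 remainder 1241
Minutes: 1241 ÷ 60 = 20 remainder 41
Seconds: 41

0h 20m 41s


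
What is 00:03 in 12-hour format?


Hour: 0
0 → 12 AM (midnight)

12:03 AM


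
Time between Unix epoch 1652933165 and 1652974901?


Difference = 1652974901 - 1652933165 = 41736 seconds
In hours: 41736 / 3600 ≈ 11.6
In days: 41736 / 86400 ≈ 0.48

41736 seconds (11.6 hours / 0.48 days)


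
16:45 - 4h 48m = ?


Start: 1005 minutes from midnight
Subtract: 288 minutes
Remaining: 1005 - 288 = 717
Hours: 11, Minutes: 57

11:57


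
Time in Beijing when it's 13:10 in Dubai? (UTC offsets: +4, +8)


17:10

Time difference = UTC+8 - UTC+4 = +4 hours
New hour = (13 + 4) mod 24
= 17 mod 24 = 17
Minutes unchanged → 17:10


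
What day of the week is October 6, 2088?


Zeller's congruence:
q=6, m=10, k=88, j=20
h = (6 + ⌊13×11/5⌋ + 88 + ⌊88/4⌋ + ⌊20/4⌋ - 2×20) mod 7
= (6 + 28 + 88 + 22 + 5 - 40) mod 7
= 109 mod 7 = 4
h=4 → Wednesday

Wednesday


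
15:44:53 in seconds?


Hours: 15 × 3600 = 54000
Minutes: 44 × 60 = 2640
Seconds: 53
Total = 54000 + 2640 + 53 = 56693

56693 seconds


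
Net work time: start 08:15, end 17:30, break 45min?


Total time = (17×60+30) - (8×60+15)
= 1050 - 495 = 555 min
Minus break: 555 - 45 = 510 min
= 8h 30m

8h 30m (510 minutes)


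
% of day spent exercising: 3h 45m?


Time: 225 minutes
Day: 1440 minutes
Percentage = (225/1440) × 100 ≈ 15.6%

15.6%


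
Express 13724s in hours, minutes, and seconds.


3h 48m 44s

Hours: 13724 ÷ 3600 = 3 remainder 2924
Minutes: 2924 ÷ 60 = 48 remainder 44
Seconds: 44


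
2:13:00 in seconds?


7980 seconds

Hours: 2 × 3600 = 7200
Minutes: 13 × 60 = 780
Seconds: 0
Total = 7200 + 780 + 0 = 7980


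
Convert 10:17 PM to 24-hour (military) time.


Input: 10:17 PM
PM: 10 + 12 = 22

22:17


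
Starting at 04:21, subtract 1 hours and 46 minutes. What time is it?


02:35

Start: 261 minutes from midnight
Subtract: 106 minutes
Remaining: 261 - 106 = 155
Hours: 2, Minutes: 35


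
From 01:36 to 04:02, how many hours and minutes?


End time in minutes: 4×60 + 2 = 242
Start time in minutes: 1×60 + 36 = 96
Difference = 242 - 96 = 146 minutes
= 2 hours 26 minutes

2h 26m


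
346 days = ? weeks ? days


Weeks: 346 ÷ 7 = 49 remainder 3

49 weeks 3 days


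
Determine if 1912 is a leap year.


Yes

Rules: divisible by 4 AND (not by 100 OR by 400)
1912 ÷ 4 = 478 exactly → divisible by 4
1912 ÷ 100 = 19 remainder 12 → not divisible by 100
Divisible by 4 but not by 100 → leap year


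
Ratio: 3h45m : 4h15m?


15:17 (0.88)

Duration 1: 225 minutes
Duration 2: 255 minutes
Ratio = 225:255
GCD = 15
Simplified = 15:17
As a decimal: 15/17 ≈ 0.88


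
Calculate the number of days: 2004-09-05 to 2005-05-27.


From September 5, 2004 to May 27, 2005
Rest of September 2004: 30 - 5 = 25
Full months: October 31, November 30, December 31, January 31, February 2005 28, March 31, April 30
Days into May 2005: 27
Total = 25 + 31 + 30 + 31 + 31 + 28 + 31 + 30 + 27 = 264 days

264 days


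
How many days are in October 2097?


Month: October (month 10)
October has 31 days

31 days


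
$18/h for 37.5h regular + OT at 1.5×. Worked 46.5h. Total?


$918.00

Regular: 37.5h × $18 = $675.00
Overtime: 46.5 - 37.5 = 9.0h
OT pay: 9.0h × $18 × 1.5 = $243.00
Total = $675.00 + $243.00 = $918.00


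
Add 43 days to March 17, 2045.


April 29, 2045

Start: March 17, 2045
Add 43 days
March 17 → April 1: 31 - 17 + 1 = 15 days (43 - 15 = 28 left)
April 1 + 28 = April 29, 2045


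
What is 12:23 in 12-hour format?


12:23 PM

Hour: 12
12 → 12 PM (noon)


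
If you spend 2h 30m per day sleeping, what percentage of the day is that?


10.4%

Time: 150 minutes
Day: 1440 minutes
Percentage = (150/1440) × 100 ≈ 10.4%


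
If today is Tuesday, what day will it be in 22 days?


Wednesday

Start: Tuesday (index 1)
(1 + 22) mod 7
= 23 mod 7
= 2
Index 2 → Wednesday


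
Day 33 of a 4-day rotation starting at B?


Shift B

Shifts: A, B, C, D
Start: B (index 1)
Day 33: (1 + 33 - 1) mod 4
= 33 mod 4
= 1
Index 1 → shift B


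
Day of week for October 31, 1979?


Wednesday

Zeller's congruence:
q=31, m=10, k=79, j=19
h = (31 + ⌊13×11/5⌋ + 79 + ⌊79/4⌋ + ⌊19/4⌋ - 2×19) mod 7
= (31 + 28 + 79 + 19 + 4 - 38) mod 7
= 123 mod 7 = 4
h=4 → Wednesday


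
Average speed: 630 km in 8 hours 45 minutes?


Distance: 630 km
Time: 8h 45m = 525 min = 525/60 = 35/4 hours
Speed = 630 ÷ (35/4) = 630 × 4 / 35 = 2520/35 = 72.0 km/h

72.0 km/h


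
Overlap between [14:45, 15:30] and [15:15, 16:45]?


Meeting A: 885-930 (in minutes from midnight)
Meeting B: 915-1005
Overlap start = max(885, 915) = 915
Overlap end = min(930, 1005) = 930
Overlap = max(0, 930 - 915) = 15 min

15 minutes


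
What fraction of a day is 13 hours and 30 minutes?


0.5625 (56.25%)

Total minutes: 13×60 + 30 = 810
Day = 24×60 = 1440 minutes
Fraction = 810/1440 = 0.5625
As a percentage: 810/1440 × 100 = 56.25%


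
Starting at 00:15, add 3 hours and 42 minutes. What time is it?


03:57

Start: 15 minutes from midnight
Add: 222 minutes
Total: 237 minutes
Hours: 237 ÷ 60 = 3 remainder 57


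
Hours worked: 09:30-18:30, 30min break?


8h 30m (510 minutes)

Total time = (18×60+30) - (9×60+30)
= 1110 - 570 = 540 min
Minus break: 540 - 30 = 510 min
= 8h 30m


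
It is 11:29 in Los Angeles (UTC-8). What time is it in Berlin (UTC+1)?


20:29

Time difference = UTC+1 - UTC-8 = +9 hours
New hour = (11 + 9) mod 24
= 20 mod 24 = 20
Minutes unchanged → 20:29


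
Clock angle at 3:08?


46.0°

Hour hand = 3×30 + 8×0.5 = 94.0°
Minute hand = 8×6 = 48°
Difference = |94.0 - 48| = 46.0°


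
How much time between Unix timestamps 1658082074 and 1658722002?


Difference = 1658722002 - 1658082074 = 639928 seconds
In hours: 639928 / 3600 ≈ 177.8
In days: 639928 / 86400 ≈ 7.41

639928 seconds (177.8 hours / 7.41 days)


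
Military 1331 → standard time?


1:31 PM

Hour: 13
13 - 12 = 1 → PM


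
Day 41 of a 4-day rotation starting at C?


Shifts: A, B, C, D
Start: C (index 2)
Day 41: (2 + 41 - 1) mod 4
= 42 mod 4
= 2
Index 2 → shift C

Shift C


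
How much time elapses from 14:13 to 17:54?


3h 41m

End time in minutes: 17×60 + 54 = 1074
Start time in minutes: 14×60 + 13 = 853
Difference = 1074 - 853 = 221 minutes
= 3 hours 41 minutes


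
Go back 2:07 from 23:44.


21:37

Start: 1424 minutes from midnight
Subtract: 127 minutes
Remaining: 1424 - 127 = 1297
Hours: 21, Minutes: 37


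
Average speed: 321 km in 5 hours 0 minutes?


Distance: 321 km
Time: 5 hours
Speed = 321 / 5 = 64.2 km/h

64.2 km/h


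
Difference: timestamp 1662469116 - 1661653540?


815576 seconds (226.5 hours / 9.44 days)

Difference = 1662469116 - 1661653540 = 815576 seconds
In hours: 815576 / 3600 ≈ 226.5
In days: 815576 / 86400 ≈ 9.44


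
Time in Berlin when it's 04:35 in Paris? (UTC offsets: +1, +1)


04:35

Time difference = UTC+1 - UTC+1 = +0 hours
New hour = (4 + 0) mod 24
= 4 mod 24 = 4
Minutes unchanged → 04:35


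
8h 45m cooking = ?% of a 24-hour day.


Time: 525 minutes
Day: 1440 minutes
Percentage = (525/1440) × 100 ≈ 36.5%

36.5%


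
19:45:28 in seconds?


71128 seconds

Hours: 19 × 3600 = 68400
Minutes: 45 × 60 = 2700
Seconds: 28
Total = 68400 + 2700 + 28 = 71128


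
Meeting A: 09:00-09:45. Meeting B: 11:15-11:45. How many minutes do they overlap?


Meeting A: 540-585 (in minutes from midnight)
Meeting B: 675-705
Overlap start = max(540, 675) = 675
Overlap end = min(585, 705) = 585
Overlap = max(0, 585 - 675) = 0 min

0 minutes


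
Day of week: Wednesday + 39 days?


Start: Wednesday (index 2)
(2 + 39) mod 7
= 41 mod 7
= 6
Index 6 → Sunday

Sunday


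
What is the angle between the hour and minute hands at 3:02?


79.0°

Hour hand = 3×30 + 2×0.5 = 91.0°
Minute hand = 2×6 = 12°
Difference = |91.0 - 12| = 79.0°


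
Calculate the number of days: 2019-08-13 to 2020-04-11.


242 days

From August 13, 2019 to April 11, 2020
Rest of August 2019: 31 - 13 = 18
Full months: September 30, October 31, November 30, December 31, January 31, February 2020 29, March 31
Days into April 2020: 11
Total = 18 + 30 + 31 + 30 + 31 + 31 + 29 + 31 + 11 = 242 days


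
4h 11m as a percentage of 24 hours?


Total minutes: 4×60 + 11 = 251
Day = 24×60 = 1440 minutes
Fraction = 251/1440 ≈ 0.1743
As a percentage: 251/1440 × 100 ≈ 17.43%

0.1743 (17.43%)


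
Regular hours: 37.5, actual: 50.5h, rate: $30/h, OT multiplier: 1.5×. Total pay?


$1710.00

Regular: 37.5h × $30 = $1125.00
Overtime: 50.5 - 37.5 = 13.0h
OT pay: 13.0h × $30 × 1.5 = $585.00
Total = $1125.00 + $585.00 = $1710.00


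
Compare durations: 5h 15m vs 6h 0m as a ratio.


7:8 (0.88)

Duration 1: 315 minutes
Duration 2: 360 minutes
Ratio = 315:360
GCD = 45
Simplified = 7:8
As a decimal: 7/8 ≈ 0.88


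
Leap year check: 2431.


No

Rules: divisible by 4 AND (not by 100 OR by 400)
2431 ÷ 4 = 607 remainder 3 → not divisible by 4
Not divisible by 4 → not a leap year


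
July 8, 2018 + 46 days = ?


Start: July 8, 2018
Add 46 days
July 8 → August 1: 31 - 8 + 1 = 24 days (46 - 24 = 22 left)
August 1 + 22 = August 23, 2018

August 23, 2018


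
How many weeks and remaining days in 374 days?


53 weeks 3 days

Weeks: 374 ÷ 7 = 53 remainder 3


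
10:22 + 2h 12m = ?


12:34

Start: 622 minutes from midnight
Add: 132 minutes
Total: 754 minutes
Hours: 754 ÷ 60 = 12 remainder 34


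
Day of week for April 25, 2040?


Zeller's congruence:
q=25, m=4, k=40, j=20
h = (25 + ⌊13×5/5⌋ + 40 + ⌊40/4⌋ + ⌊20/4⌋ - 2×20) mod 7
= (25 + 13 + 40 + 10 + 5 - 40) mod 7
= 53 mod 7 = 4
h=4 → Wednesday

Wednesday


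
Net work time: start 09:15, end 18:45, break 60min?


8h 30m (510 minutes)

Total time = (18×60+45) - (9×60+15)
= 1125 - 555 = 570 min
Minus break: 570 - 60 = 510 min
= 8h 30m


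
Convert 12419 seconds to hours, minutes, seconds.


Hours: 12419 ÷ 3600 = 3 remainder 1619
Minutes: 1619 ÷ 60 = 26 remainder 59
Seconds: 59

3h 26m 59s


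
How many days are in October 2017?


Month: October (month 10)
October has 31 days

31 days


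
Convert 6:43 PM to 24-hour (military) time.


18:43

Input: 6:43 PM
PM: 6 + 12 = 18


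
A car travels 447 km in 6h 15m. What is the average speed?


71.5 km/h

Distance: 447 km
Time: 6h 15m = 375 min = 375/60 = 25/4 hours
Speed = 447 ÷ (25/4) = 447 × 4 / 25 = 1788/25 ≈ 71.5 km/h


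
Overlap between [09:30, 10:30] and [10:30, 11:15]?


0 minutes

Meeting A: 570-630 (in minutes from midnight)
Meeting B: 630-675
Overlap start = max(570, 630) = 630
Overlap end = min(630, 675) = 630
Overlap = max(0, 630 - 630) = 0 min


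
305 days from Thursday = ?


Monday

Start: Thursday (index 3)
(3 + 305) mod 7
= 308 mod 7
= 0
Index 0 → Monday


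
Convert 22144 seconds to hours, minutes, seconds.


Hours: 22144 ÷ 3600 = 6 remainder 544
Minutes: 544 ÷ 60 = 9 remainder 4
Seconds: 4

6h 9m 4s


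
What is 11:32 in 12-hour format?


Hour: 11
11 < 12 → AM

11:32 AM


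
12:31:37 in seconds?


Hours: 12 × 3600 = 43200
Minutes: 31 × 60 = 1860
Seconds: 37
Total = 43200 + 1860 + 37 = 45097

45097 seconds


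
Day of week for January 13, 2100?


Wednesday

Zeller's congruence:
q=13, m=13, k=99, j=20
h = (13 + ⌊13×14/5⌋ + 99 + ⌊99/4⌋ + ⌊20/4⌋ - 2×20) mod 7
= (13 + 36 + 99 + 24 + 5 - 40) mod 7
= 137 mod 7 = 4
h=4 → Wednesday


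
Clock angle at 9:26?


127.0°

Hour hand = 9×30 + 26×0.5 = 283.0°
Minute hand = 26×6 = 156°
Difference = |283.0 - 156| = 127.0°


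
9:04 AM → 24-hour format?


Input: 9:04 AM
AM hour stays: 9

09:04


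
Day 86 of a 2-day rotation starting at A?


Shift B

Shifts: A, B
Start: A (index 0)
Day 86: (0 + 86 - 1) mod 2
= 85 mod 2
= 1
Index 1 → shift B


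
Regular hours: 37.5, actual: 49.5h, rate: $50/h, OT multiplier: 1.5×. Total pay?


$2775.00

Regular: 37.5h × $50 = $1875.00
Overtime: 49.5 - 37.5 = 12.0h
OT pay: 12.0h × $50 × 1.5 = $900.00
Total = $1875.00 + $900.00 = $2775.00


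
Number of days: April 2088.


30 days

Month: April (month 4)
April has 30 days


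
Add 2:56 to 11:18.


Start: 678 minutes from midnight
Add: 176 minutes
Total: 854 minutes
Hours: 854 ÷ 60 = 14 remainder 14

14:14


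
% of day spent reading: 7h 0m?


29.2%

Time: 420 minutes
Day: 1440 minutes
Percentage = (420/1440) × 100 ≈ 29.2%


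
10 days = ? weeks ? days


1 weeks 3 days

Weeks: 10 ÷ 7 = 1 remainder 3


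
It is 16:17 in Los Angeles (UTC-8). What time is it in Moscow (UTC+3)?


03:17 (next day)

Time difference = UTC+3 - UTC-8 = +11 hours
New hour = (16 + 11) mod 24
= 27 mod 24 = 3
Minutes unchanged → 03:17; 27 ≥ 24 → next day


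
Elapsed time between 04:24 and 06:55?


End time in minutes: 6×60 + 55 = 415
Start time in minutes: 4×60 + 24 = 264
Difference = 415 - 264 = 151 minutes
= 2 hours 31 minutes

2h 31m


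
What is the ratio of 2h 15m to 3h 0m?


3:4 (0.75)

Duration 1: 135 minutes
Duration 2: 180 minutes
Ratio = 135:180
GCD = 45
Simplified = 3:4
As a decimal: 3/4 = 0.75


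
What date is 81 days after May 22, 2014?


Start: May 22, 2014
Add 81 days
May 22 → June 1: 31 - 22 + 1 = 10 days (81 - 10 = 71 left)
June 1 → July 1: 30 - 1 + 1 = 30 days (71 - 30 = 41 left)
July 1 → August 1: 31 - 1 + 1 = 31 days (41 - 31 = 10 left)
August 1 + 10 = August 11, 2014

August 11, 2014


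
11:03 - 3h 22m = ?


Start: 663 minutes from midnight
Subtract: 202 minutes
Remaining: 663 - 202 = 461
Hours: 7, Minutes: 41

07:41


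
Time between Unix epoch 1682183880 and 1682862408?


678528 seconds (188.5 hours / 7.85 days)

Difference = 1682862408 - 1682183880 = 678528 seconds
In hours: 678528 / 3600 ≈ 188.5
In days: 678528 / 86400 ≈ 7.85


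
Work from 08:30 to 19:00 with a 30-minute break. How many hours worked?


Total time = (19×60+0) - (8×60+30)
= 1140 - 510 = 630 min
Minus break: 630 - 30 = 600 min
= 10h 0m

10h 0m (600 minutes)


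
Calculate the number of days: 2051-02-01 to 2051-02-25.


From February 1, 2051 to February 25, 2051
Same month: 25 - 1 = 24 days

24 days


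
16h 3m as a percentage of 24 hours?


Total minutes: 16×60 + 3 = 963
Day = 24×60 = 1440 minutes
Fraction = 963/1440 ≈ 0.6688
As a percentage: 963/1440 × 100 ≈ 66.88%

0.6688 (66.88%)


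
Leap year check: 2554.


No

Rules: divisible by 4 AND (not by 100 OR by 400)
2554 ÷ 4 = 638 remainder 2 → not divisible by 4
Not divisible by 4 → not a leap year


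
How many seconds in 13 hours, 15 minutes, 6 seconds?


47706 seconds

Hours: 13 × 3600 = 46800
Minutes: 15 × 60 = 900
Seconds: 6
Total = 46800 + 900 + 6 = 47706


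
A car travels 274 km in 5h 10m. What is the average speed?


53.0 km/h

Distance: 274 km
Time: 5h 10m = 310 min = 310/60 = 31/6 hours
Speed = 274 ÷ (31/6) = 274 × 6 / 31 = 1644/31 ≈ 53.0 km/h


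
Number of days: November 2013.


30 days

Month: November (month 11)
November has 30 days


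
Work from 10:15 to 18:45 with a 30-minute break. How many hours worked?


Total time = (18×60+45) - (10×60+15)
= 1125 - 615 = 510 min
Minus break: 510 - 30 = 480 min
= 8h 0m

8h 0m (480 minutes)


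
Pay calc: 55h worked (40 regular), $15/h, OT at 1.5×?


$937.50

Regular: 40h × $15 = $600.00
Overtime: 55 - 40 = 15h
OT pay: 15h × $15 × 1.5 = $337.50
Total = $600.00 + $337.50 = $937.50


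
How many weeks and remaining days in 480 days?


68 weeks 4 days

Weeks: 480 ÷ 7 = 68 remainder 4


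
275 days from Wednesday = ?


Friday

Start: Wednesday (index 2)
(2 + 275) mod 7
= 277 mod 7
= 4
Index 4 → Friday


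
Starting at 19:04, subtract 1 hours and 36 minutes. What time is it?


Start: 1144 minutes from midnight
Subtract: 96 minutes
Remaining: 1144 - 96 = 1048
Hours: 17, Minutes: 28

17:28


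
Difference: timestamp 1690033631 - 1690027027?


6604 seconds (1.8 hours / 0.08 days)

Difference = 1690033631 - 1690027027 = 6604 seconds
In hours: 6604 / 3600 ≈ 1.8
In days: 6604 / 86400 ≈ 0.08


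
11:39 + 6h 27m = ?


Start: 699 minutes from midnight
Add: 387 minutes
Total: 1086 minutes
Hours: 1086 ÷ 60 = 18 remainder 6

18:06


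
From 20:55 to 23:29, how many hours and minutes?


2h 34m

End time in minutes: 23×60 + 29 = 1409
Start time in minutes: 20×60 + 55 = 1255
Difference = 1409 - 1255 = 154 minutes
= 2 hours 34 minutes


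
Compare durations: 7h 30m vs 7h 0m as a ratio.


Duration 1: 450 minutes
Duration 2: 420 minutes
Ratio = 450:420
GCD = 30
Simplified = 15:14
As a decimal: 15/14 ≈ 1.07

15:14 (1.07)


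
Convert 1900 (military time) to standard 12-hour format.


Hour: 19
19 - 12 = 7 → PM

7:00 PM


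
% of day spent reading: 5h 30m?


22.9%

Time: 330 minutes
Day: 1440 minutes
Percentage = (330/1440) × 100 ≈ 22.9%


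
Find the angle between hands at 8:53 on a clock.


Hour hand = 8×30 + 53×0.5 = 266.5°
Minute hand = 53×6 = 318°
Difference = |266.5 - 318| = 51.5°

51.5°


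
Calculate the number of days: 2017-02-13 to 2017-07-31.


From February 13, 2017 to July 31, 2017
Rest of February 2017: 28 - 13 = 15
Full months: March 31, April 30, May 31, June 30
Days into July 2017: 31
Total = 15 + 31 + 30 + 31 + 30 + 31 = 168 days

168 days


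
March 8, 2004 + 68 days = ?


May 15, 2004

Start: March 8, 2004
Add 68 days
March 8 → April 1: 31 - 8 + 1 = 24 days (68 - 24 = 44 left)
April 1 → May 1: 30 - 1 + 1 = 30 days (44 - 30 = 14 left)
May 1 + 14 = May 15, 2004


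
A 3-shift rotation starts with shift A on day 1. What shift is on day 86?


Shift B

Shifts: A, B, C
Start: A (index 0)
Day 86: (0 + 86 - 1) mod 3
= 85 mod 3
= 1
Index 1 → shift B


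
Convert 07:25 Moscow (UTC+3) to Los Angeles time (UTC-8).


Time difference = UTC-8 - UTC+3 = -11 hours
New hour = (7 -11) mod 24
= -4 mod 24 = 20
Minutes unchanged → 20:25; -4 < 0 → previous day

20:25 (previous day)


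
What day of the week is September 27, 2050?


Tuesday

Zeller's congruence:
q=27, m=9, k=50, j=20
h = (27 + ⌊13×10/5⌋ + 50 + ⌊50/4⌋ + ⌊20/4⌋ - 2×20) mod 7
= (27 + 26 + 50 + 12 + 5 - 40) mod 7
= 80 mod 7 = 3
h=3 → Tuesday


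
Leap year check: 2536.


Rules: divisible by 4 AND (not by 100 OR by 400)
2536 ÷ 4 = 634 exactly → divisible by 4
2536 ÷ 100 = 25 remainder 36 → not divisible by 100
Divisible by 4 but not by 100 → leap year

Yes


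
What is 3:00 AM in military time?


Input: 3:00 AM
AM hour stays: 3

03:00


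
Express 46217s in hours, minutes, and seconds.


Hours: 46217 ÷ 3600 = 12 remainder 3017
Minutes: 3017 ÷ 60 = 50 remainder 17
Seconds: 17

12h 50m 17s


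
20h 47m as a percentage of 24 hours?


Total minutes: 20×60 + 47 = 1247
Day = 24×60 = 1440 minutes
Fraction = 1247/1440 ≈ 0.8660
As a percentage: 1247/1440 × 100 ≈ 86.60%

0.8660 (86.60%)


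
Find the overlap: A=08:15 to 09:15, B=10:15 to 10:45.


0 minutes

Meeting A: 495-555 (in minutes from midnight)
Meeting B: 615-645
Overlap start = max(495, 615) = 615
Overlap end = min(555, 645) = 555
Overlap = max(0, 555 - 615) = 0 min


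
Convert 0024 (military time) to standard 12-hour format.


12:24 AM

Hour: 0
0 → 12 AM (midnight)


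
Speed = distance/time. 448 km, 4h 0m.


112.0 km/h

Distance: 448 km
Time: 4 hours
Speed = 448 / 4 = 112.0 km/h


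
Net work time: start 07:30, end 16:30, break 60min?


8h 0m (480 minutes)

Total time = (16×60+30) - (7×60+30)
= 990 - 450 = 540 min
Minus break: 540 - 60 = 480 min
= 8h 0m


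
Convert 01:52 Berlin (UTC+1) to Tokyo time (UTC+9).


Time difference = UTC+9 - UTC+1 = +8 hours
New hour = (1 + 8) mod 24
= 9 mod 24 = 9
Minutes unchanged → 09:52

09:52


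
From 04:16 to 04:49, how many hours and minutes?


End time in minutes: 4×60 + 49 = 289
Start time in minutes: 4×60 + 16 = 256
Difference = 289 - 256 = 33 minutes
= 0 hours 33 minutes

0h 33m


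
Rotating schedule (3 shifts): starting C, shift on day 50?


Shift A

Shifts: A, B, C
Start: C (index 2)
Day 50: (2 + 50 - 1) mod 3
= 51 mod 3
= 0
Index 0 → shift A


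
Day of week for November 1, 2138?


Saturday

Zeller's congruence:
q=1, m=11, k=38, j=21
h = (1 + ⌊13×12/5⌋ + 38 + ⌊38/4⌋ + ⌊21/4⌋ - 2×21) mod 7
= (1 + 31 + 38 + 9 + 5 - 42) mod 7
= 42 mod 7 = 0
h=0 → Saturday


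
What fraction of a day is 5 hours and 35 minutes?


Total minutes: 5×60 + 35 = 335
Day = 24×60 = 1440 minutes
Fraction = 335/1440 ≈ 0.2326
As a percentage: 335/1440 × 100 ≈ 23.26%

0.2326 (23.26%)


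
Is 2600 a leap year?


No

Rules: divisible by 4 AND (not by 100 OR by 400)
2600 ÷ 4 = 650 exactly → divisible by 4
2600 ÷ 100 = 26 exactly → divisible by 100
2600 ÷ 400 = 6 remainder 200 → not divisible by 400
Divisible by 100 but not by 400 → not a leap year


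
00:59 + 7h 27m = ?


08:26

Start: 59 minutes from midnight
Add: 447 minutes
Total: 506 minutes
Hours: 506 ÷ 60 = 8 remainder 26


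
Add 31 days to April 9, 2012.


Start: April 9, 2012
Add 31 days
April 9 → May 1: 30 - 9 + 1 = 22 days (31 - 22 = 9 left)
May 1 + 9 = May 10, 2012

May 10, 2012


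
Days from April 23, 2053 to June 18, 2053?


From April 23, 2053 to June 18, 2053
Rest of April 2053: 30 - 23 = 7
Full months: May 31
Days into June 2053: 18
Total = 7 + 31 + 18 = 56 days

56 days


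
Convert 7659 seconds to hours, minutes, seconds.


Hours: 7659 ÷ 3600 = 2 remainder 459
Minutes: 459 ÷ 60 = 7 remainder 39
Seconds: 39

2h 7m 39s


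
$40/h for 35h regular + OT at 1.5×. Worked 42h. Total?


Regular: 35h × $40 = $1400.00
Overtime: 42 - 35 = 7h
OT pay: 7h × $40 × 1.5 = $420.00
Total = $1400.00 + $420.00 = $1820.00

$1820.00


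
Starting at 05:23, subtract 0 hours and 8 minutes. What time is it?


Start: 323 minutes from midnight
Subtract: 8 minutes
Remaining: 323 - 8 = 315
Hours: 5, Minutes: 15

05:15


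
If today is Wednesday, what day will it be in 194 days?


Monday

Start: Wednesday (index 2)
(2 + 194) mod 7
= 196 mod 7
= 0
Index 0 → Monday


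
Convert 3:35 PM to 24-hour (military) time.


Input: 3:35 PM
PM: 3 + 12 = 15

15:35


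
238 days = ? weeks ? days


Weeks: 238 ÷ 7 = 34 remainder 0

34 weeks 0 days


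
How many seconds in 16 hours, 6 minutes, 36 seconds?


57996 seconds

Hours: 16 × 3600 = 57600
Minutes: 6 × 60 = 360
Seconds: 36
Total = 57600 + 360 + 36 = 57996


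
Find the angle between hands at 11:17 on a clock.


123.5°

Hour hand = 11×30 + 17×0.5 = 338.5°
Minute hand = 17×6 = 102°
Difference = |338.5 - 102| = 236.5°
Since > 180°: 360 - 236.5 = 123.5°


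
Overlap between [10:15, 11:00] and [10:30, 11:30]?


Meeting A: 615-660 (in minutes from midnight)
Meeting B: 630-690
Overlap start = max(615, 630) = 630
Overlap end = min(660, 690) = 660
Overlap = max(0, 660 - 630) = 30 min

30 minutes


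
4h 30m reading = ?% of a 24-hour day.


Time: 270 minutes
Day: 1440 minutes
Percentage = (270/1440) × 100 ≈ 18.8%

18.8%


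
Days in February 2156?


Month: February (month 2)
February: 28 or 29 (leap year)
2156 leap year? Yes

29 days


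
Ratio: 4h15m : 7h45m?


17:31 (0.55)

Duration 1: 255 minutes
Duration 2: 465 minutes
Ratio = 255:465
GCD = 15
Simplified = 17:31
As a decimal: 17/31 ≈ 0.55


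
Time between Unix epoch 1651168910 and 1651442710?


Difference = 1651442710 - 1651168910 = 273800 seconds
In hours: 273800 / 3600 ≈ 76.1
In days: 273800 / 86400 ≈ 3.17

273800 seconds (76.1 hours / 3.17 days)


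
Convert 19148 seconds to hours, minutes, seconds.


Hours: 19148 ÷ 3600 = 5 remainder 1148
Minutes: 1148 ÷ 60 = 19 remainder 8
Seconds: 8

5h 19m 8s


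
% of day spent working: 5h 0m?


20.8%

Time: 300 minutes
Day: 1440 minutes
Percentage = (300/1440) × 100 ≈ 20.8%


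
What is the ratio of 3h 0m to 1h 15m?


Duration 1: 180 minutes
Duration 2: 75 minutes
Ratio = 180:75
GCD = 15
Simplified = 12:5
As a decimal: 12/5 = 2.40

12:5 (2.40)


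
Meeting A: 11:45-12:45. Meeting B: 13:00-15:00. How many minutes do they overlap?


0 minutes

Meeting A: 705-765 (in minutes from midnight)
Meeting B: 780-900
Overlap start = max(705, 780) = 780
Overlap end = min(765, 900) = 765
Overlap = max(0, 765 - 780) = 0 min


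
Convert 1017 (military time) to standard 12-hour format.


Hour: 10
10 < 12 → AM

10:17 AM


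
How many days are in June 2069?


Month: June (month 6)
June has 30 days

30 days


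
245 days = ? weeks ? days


35 weeks 0 days

Weeks: 245 ÷ 7 = 35 remainder 0


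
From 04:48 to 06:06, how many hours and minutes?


1h 18m

End time in minutes: 6×60 + 6 = 366
Start time in minutes: 4×60 + 48 = 288
Difference = 366 - 288 = 78 minutes
= 1 hours 18 minutes


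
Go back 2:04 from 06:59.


04:55

Start: 419 minutes from midnight
Subtract: 124 minutes
Remaining: 419 - 124 = 295
Hours: 4, Minutes: 55


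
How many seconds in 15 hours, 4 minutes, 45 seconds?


54285 seconds

Hours: 15 × 3600 = 54000
Minutes: 4 × 60 = 240
Seconds: 45
Total = 54000 + 240 + 45 = 54285


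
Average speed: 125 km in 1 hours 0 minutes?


Distance: 125 km
Time: 1 hours
Speed = 125 / 1 = 125.0 km/h

125.0 km/h


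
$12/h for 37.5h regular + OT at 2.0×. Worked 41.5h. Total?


Regular: 37.5h × $12 = $450.00
Overtime: 41.5 - 37.5 = 4.0h
OT pay: 4.0h × $12 × 2.0 = $96.00
Total = $450.00 + $96.00 = $546.00

$546.00


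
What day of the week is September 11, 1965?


Saturday

Zeller's congruence:
q=11, m=9, k=65, j=19
h = (11 + ⌊13×10/5⌋ + 65 + ⌊65/4⌋ + ⌊19/4⌋ - 2×19) mod 7
= (11 + 26 + 65 + 16 + 4 - 38) mod 7
= 84 mod 7 = 0
h=0 → Saturday
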